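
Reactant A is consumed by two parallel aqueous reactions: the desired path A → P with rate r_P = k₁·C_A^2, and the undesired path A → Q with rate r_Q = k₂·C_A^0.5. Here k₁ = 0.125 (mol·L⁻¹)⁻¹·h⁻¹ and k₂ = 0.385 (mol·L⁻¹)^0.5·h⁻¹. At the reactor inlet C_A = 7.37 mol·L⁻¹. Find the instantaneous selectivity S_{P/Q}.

S_{P/Q} = r_P/r_Q = (k₁·C_A^2)/(k₂·C_A^0.5) = (k₁/k₂)·C_A^1.5.
= (0.125×7.370^2) / (0.385×7.370^0.5) = 6.790/1.045 = 6.50.
Since the desired path is higher order in A, keeping C_A high (PFR or concentrated feed) favours P.

6.50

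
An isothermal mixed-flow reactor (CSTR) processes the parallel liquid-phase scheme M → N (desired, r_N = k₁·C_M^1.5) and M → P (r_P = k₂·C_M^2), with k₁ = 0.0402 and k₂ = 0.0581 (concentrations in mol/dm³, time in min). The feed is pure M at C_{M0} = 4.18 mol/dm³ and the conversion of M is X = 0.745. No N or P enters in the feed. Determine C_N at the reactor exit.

Exit C_M = C_{M0}(1−X) = 4.18×0.255 = 1.066 mol/dm³.
Rates in a CSTR are evaluated at the outlet concentration: r_N = 0.0402×1.066^1.5 = 0.04424, r_P = 0.0581×1.066^2 = 0.06601.
Fraction of consumed M going to N: r_N/(r_N+r_P) = 0.4013.
C_N = 0.4013·C_{M0}·X = 0.4013×4.18×0.745 = 1.25 mol/dm³.

1.25 mol/dm³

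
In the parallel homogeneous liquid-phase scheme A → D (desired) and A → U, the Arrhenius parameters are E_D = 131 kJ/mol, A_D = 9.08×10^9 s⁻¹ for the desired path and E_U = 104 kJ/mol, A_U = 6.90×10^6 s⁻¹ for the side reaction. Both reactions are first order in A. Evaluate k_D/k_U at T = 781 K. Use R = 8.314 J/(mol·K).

20.6

Since both paths have the same order in A, the concentration cancels and S_{D/U} = k_D/k_U = (A_D/A_U)·exp[(E_U−E_D)/(RT)].
(E_U−E_D)/(RT) = (104−131)×10³/(8.314×781) = -27000/6493 = -4.158.
k_D/k_U = (9.08×10^9/6.90×10^6)·exp(-4.158) = 1316 × 0.01564 = 20.6.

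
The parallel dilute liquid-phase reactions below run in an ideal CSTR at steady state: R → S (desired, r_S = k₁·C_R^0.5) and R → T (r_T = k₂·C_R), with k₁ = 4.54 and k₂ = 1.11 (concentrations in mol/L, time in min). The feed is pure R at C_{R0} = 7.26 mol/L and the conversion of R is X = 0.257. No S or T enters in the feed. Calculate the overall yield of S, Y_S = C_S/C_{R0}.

Exit C_R = C_{R0}(1−X) = 7.26×0.743 = 5.394 mol/L.
A CSTR operates uniformly at the exit composition, giving r_S = 10.54 and r_T = 5.988 (each k·C_R^n at C_R = 5.394).
Fraction of consumed R going to S: r_S/(r_S+r_T) = 0.6378.
C_S = 0.6378·C_{R0}·X = 0.6378×7.26×0.257 = 1.19 mol/L; Y_S = C_S/C_{R0} = 0.164.

0.164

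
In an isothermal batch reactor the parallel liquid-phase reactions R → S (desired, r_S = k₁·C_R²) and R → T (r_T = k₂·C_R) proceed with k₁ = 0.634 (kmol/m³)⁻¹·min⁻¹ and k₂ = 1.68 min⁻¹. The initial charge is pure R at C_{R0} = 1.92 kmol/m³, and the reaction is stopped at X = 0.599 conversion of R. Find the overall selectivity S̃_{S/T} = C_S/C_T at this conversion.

C_R = C_{R0}(1−X) = 0.7699 kmol/m³.
Along a PFR/batch, dC_T/dC_R = −r_T/(r_S+r_T) = −k₂/(k₂+k₁·C_R).
Integrating from C_{R0} to C_R: C_T = (1.68/0.634)·ln[(1.68+0.634·1.92)/(1.68+0.634·0.770)] = 2.650·ln(2.897/2.168) = 0.7682 kmol/m³.
Then C_S = (C_{R0}−C_R) − C_T = 1.150 − 0.7682 = 0.3819 kmol/m³.
S̃_{S/T} = C_S/C_T = 0.3819/0.7682 = 0.497.

0.497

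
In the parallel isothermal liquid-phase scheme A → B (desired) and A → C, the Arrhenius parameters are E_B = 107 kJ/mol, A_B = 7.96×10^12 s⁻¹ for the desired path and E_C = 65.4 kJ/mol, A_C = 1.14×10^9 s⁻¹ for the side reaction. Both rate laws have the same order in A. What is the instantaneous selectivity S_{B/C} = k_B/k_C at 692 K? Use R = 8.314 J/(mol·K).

5.06

k_B/k_C = (A_B/A_C)·exp[−(E_B−E_C)/(RT)] = (A_B/A_C)·exp[(E_C−E_B)/(RT)].
(E_C−E_B)/(RT) = (65.4−107)×10³/(8.314×692) = -41600/5753 = -7.231.
k_B/k_C = (7.96×10^12/1.14×10^9)·exp(-7.231) = 6982 × 7.241×10^-4 = 5.06.
Since E_B > E_C, raising the temperature improves selectivity toward B.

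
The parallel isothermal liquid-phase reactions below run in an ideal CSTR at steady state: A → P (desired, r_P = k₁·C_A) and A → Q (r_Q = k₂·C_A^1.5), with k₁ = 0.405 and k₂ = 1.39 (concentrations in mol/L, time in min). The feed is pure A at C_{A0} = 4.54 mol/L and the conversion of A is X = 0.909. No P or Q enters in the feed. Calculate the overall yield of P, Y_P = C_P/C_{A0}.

Exit C_A = C_{A0}(1−X) = 4.54×0.0910 = 0.4131 mol/L.
A CSTR operates uniformly at the exit composition, giving r_P = 0.1673 and r_Q = 0.3691 (each k·C_A^n at C_A = 0.4131).
Fraction of consumed A going to P: r_P/(r_P+r_Q) = 0.3119.
C_P = 0.3119·C_{A0}·X = 0.3119×4.54×0.909 = 1.29 mol/L; Y_P = C_P/C_{A0} = 0.284.

0.284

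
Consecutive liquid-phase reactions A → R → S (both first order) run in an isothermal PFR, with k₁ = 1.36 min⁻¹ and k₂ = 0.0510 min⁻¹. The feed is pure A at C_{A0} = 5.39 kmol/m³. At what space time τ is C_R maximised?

2.51 min

Setting dC_R/dτ = 0 gives τ_opt = ln(k₂/k₁)/(k₂−k₁).
= ln(0.0510/1.36)/(0.0510−1.36) = ln(0.03750)/-1.309 = -3.283/-1.309 = 2.51 min.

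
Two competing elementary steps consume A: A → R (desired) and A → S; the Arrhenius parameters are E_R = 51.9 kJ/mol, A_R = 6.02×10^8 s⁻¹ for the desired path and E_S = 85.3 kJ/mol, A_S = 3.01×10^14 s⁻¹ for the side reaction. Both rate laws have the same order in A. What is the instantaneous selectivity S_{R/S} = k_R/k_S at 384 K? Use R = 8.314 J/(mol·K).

k_R/k_S = (A_R/A_S)·exp[−(E_R−E_S)/(RT)] = (A_R/A_S)·exp[(E_S−E_R)/(RT)].
(E_S−E_R)/(RT) = (85.3−51.9)×10³/(8.314×384) = 33400/3193 = 10.46.
k_R/k_S = (6.02×10^8/3.01×10^14)·exp(10.46) = 2.000×10^-6 × 34953 = 0.0699.

0.0699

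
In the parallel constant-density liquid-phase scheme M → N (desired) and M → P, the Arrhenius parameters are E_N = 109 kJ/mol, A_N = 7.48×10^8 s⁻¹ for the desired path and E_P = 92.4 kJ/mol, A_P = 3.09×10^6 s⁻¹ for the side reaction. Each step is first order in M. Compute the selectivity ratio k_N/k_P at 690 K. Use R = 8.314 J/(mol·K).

k_N/k_P = (A_N/A_P)·exp[−(E_N−E_P)/(RT)] = (A_N/A_P)·exp[(E_P−E_N)/(RT)].
(E_P−E_N)/(RT) = (92.4−109)×10³/(8.314×690) = -16600/5737 = -2.894.
k_N/k_P = (7.48×10^8/3.09×10^6)·exp(-2.894) = 242.1 × 0.05537 = 13.4.
Since E_N > E_P, raising the temperature improves selectivity toward N.

13.4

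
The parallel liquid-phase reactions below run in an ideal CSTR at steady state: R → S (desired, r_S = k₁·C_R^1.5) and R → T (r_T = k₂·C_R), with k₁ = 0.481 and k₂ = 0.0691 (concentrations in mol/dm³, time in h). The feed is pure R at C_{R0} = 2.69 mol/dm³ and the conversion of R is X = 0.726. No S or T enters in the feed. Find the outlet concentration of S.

1.67 mol/dm³

Exit C_R = C_{R0}(1−X) = 2.69×0.274 = 0.7371 mol/dm³.
In a CSTR the entire volume is at exit conditions, so r_S = 0.481×0.7371^1.5 = 0.3044 and r_T = 0.0691×0.7371 = 0.05093.
Fraction of consumed R going to S: r_S/(r_S+r_T) = 0.8567.
C_S = 0.8567·C_{R0}·X = 0.8567×2.69×0.726 = 1.67 mol/dm³.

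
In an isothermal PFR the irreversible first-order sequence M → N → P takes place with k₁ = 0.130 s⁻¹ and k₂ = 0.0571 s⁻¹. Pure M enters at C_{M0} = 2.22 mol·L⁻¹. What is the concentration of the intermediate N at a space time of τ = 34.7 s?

For first-order series with pure M initially, C_N(τ) = k₁C_{M0}/(k₂−k₁)·(e^(−k₁τ) − e^(−k₂τ)).
e^(−k₁τ) = e^(−0.130×34.7) = e^(−4.511) = 0.01099; e^(−k₂τ) = e^(−1.981) = 0.1379.
C_N = 0.130×2.22/(0.0571−0.130) × (0.01099−0.1379) = (-3.959)×(-0.1269) = 0.5023 mol·L⁻¹.

0.502 mol·L⁻¹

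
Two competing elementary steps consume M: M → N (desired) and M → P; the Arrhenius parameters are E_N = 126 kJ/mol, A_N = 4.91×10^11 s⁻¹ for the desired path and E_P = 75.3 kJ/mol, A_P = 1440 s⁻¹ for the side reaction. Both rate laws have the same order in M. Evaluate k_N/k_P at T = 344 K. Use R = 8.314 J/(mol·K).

6.82

Since both paths have the same order in M, the concentration cancels and S_{N/P} = k_N/k_P = (A_N/A_P)·exp[(E_P−E_N)/(RT)].
(E_P−E_N)/(RT) = (75.3−126)×10³/(8.314×344) = -50700/2860 = -17.73.
k_N/k_P = (4.91×10^11/1440)·exp(-17.73) = 3.410×10^8 × 2.001×10^-8 = 6.82.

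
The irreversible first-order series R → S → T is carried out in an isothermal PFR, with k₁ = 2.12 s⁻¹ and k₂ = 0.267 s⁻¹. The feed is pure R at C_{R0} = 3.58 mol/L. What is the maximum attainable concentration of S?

For a first-order series the maximum intermediate yield is C_{S,max}/C_{R0} = (k₁/k₂)^[k₂/(k₂−k₁)].
= (2.12/0.267)^(0.267/(0.267−2.12)) = (7.940)^(-0.1441) = 0.7419.
C_{S,max} = 0.7419×3.58 = 2.66 mol/L.

2.66 mol/L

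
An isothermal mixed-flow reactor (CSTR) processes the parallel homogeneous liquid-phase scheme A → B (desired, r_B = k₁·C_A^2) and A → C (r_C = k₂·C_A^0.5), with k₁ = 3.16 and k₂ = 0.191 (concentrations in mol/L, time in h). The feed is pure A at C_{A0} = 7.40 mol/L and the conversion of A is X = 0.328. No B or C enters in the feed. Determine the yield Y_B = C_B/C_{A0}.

0.326

Exit C_A = C_{A0}(1−X) = 7.40×0.672 = 4.973 mol/L.
Rates in a CSTR are evaluated at the outlet concentration: r_B = 3.16×4.973^2 = 78.14, r_C = 0.191×4.973^0.5 = 0.4259.
Fraction of consumed A going to B: r_B/(r_B+r_C) = 0.9946.
C_B = 0.9946·C_{A0}·X = 0.9946×7.40×0.328 = 2.41 mol/L; Y_B = C_B/C_{A0} = 0.326.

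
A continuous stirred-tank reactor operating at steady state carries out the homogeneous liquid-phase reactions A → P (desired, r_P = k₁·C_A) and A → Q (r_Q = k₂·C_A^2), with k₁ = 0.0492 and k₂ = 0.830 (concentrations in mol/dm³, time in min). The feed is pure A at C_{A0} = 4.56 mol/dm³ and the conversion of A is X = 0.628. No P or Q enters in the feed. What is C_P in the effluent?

0.0967 mol/dm³

Exit C_A = C_{A0}(1−X) = 4.56×0.372 = 1.696 mol/dm³.
Rates in a CSTR are evaluated at the outlet concentration: r_P = 0.0492×1.696 = 0.08346, r_Q = 0.830×1.696^2 = 2.388.
Fraction of consumed A going to P: r_P/(r_P+r_Q) = 0.03376.
C_P = 0.03376·C_{A0}·X = 0.03376×4.56×0.628 = 0.0967 mol/dm³.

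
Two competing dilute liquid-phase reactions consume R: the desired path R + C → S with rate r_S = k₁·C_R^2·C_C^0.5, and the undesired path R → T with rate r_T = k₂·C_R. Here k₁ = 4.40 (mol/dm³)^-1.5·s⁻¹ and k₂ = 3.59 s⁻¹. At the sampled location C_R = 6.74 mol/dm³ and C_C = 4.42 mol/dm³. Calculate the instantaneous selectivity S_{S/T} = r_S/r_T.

17.4

S_{S/T} = r_S/r_T = (k₁·C_R^2·C_C^0.5)/(k₂·C_R) = (k₁/k₂)·C_R·C_C^0.5.
= (4.40×6.740^2×4.420^0.5) / (3.59×6.740) = 420.2/24.20 = 17.4.
Since the desired path is higher order in R, keeping C_R high (PFR or concentrated feed) favours S.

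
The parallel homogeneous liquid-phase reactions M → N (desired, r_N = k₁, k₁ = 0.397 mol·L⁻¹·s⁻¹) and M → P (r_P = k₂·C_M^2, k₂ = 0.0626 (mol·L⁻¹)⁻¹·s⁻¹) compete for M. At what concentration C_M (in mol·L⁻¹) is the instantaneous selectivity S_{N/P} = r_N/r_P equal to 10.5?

S_{N/P} = (k₁/k₂)·C_M^-2 ⇒ C_M = (S·k₂/k₁)^(-0.5).
= (10.5×0.0626/0.397)^(-0.5) = (1.656)^(-0.5) = 0.777 mol·L⁻¹.

0.777 mol·L⁻¹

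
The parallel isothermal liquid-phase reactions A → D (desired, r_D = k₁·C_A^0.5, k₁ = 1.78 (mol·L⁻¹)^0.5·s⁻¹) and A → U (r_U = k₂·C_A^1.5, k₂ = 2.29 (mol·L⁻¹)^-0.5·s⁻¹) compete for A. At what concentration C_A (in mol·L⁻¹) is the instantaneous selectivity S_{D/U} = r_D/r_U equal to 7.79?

0.0998 mol·L⁻¹

S_{D/U} = (k₁/k₂)·C_A⁻¹ ⇒ C_A = (S·k₂/k₁)^(-1).
= (7.79×2.29/1.78)^(-1) = (10.02)^(-1) = 0.0998 mol·L⁻¹.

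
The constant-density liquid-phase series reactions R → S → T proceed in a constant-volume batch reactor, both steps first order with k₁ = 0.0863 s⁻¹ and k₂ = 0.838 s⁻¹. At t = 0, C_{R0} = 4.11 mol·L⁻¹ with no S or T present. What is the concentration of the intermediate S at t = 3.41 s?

0.324 mol·L⁻¹

The intermediate concentration in a first-order A→B→C sequence is C_S = k₁C_{R0}(e^(−k₁t) − e^(−k₂t))/(k₂−k₁).
e^(−k₁t) = e^(−0.0863×3.41) = e^(−0.2943) = 0.7451; e^(−k₂t) = e^(−2.858) = 0.05741.
C_S = 0.0863×4.11/(0.838−0.0863) × (0.7451−0.05741) = 0.4719×0.6877 = 0.3245 mol·L⁻¹.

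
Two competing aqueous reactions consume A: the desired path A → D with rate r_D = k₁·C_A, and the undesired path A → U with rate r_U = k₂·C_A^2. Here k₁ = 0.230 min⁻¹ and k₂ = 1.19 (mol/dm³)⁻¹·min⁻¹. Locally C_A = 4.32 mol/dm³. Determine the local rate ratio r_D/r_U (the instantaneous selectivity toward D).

0.0447

S_{D/U} = r_D/r_U = (k₁·C_A)/(k₂·C_A^2) = (k₁/k₂)·C_A⁻¹.
= (0.230×4.320) / (1.19×4.320^2) = 0.9936/22.21 = 0.0447.
The undesired path is higher order in A, so low C_A (CSTR or dilute feed) favours D.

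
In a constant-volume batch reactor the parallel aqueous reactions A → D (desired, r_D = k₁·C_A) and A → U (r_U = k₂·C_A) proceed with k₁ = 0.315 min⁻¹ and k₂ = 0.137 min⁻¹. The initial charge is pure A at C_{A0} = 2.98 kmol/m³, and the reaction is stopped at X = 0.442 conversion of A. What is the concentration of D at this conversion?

C_A = C_{A0}(1−X) = 1.663 kmol/m³.
Both paths are first order in A, so the instantaneous fraction to D is constant: dC_D/d(−C_A) = k₁/(k₁+k₂) = 0.6969.
C_D = 0.6969·(C_{A0}−C_A) = 0.6969×1.317 = 0.918 kmol/m³.

0.918 kmol/m³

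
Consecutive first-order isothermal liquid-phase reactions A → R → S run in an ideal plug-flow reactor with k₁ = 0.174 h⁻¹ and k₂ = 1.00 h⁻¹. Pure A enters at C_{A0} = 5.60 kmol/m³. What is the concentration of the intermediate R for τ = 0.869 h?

0.519 kmol/m³

For first-order series with pure A initially, C_R(τ) = k₁C_{A0}/(k₂−k₁)·(e^(−k₁τ) − e^(−k₂τ)).
e^(−k₁τ) = e^(−0.174×0.869) = e^(−0.1512) = 0.8597; e^(−k₂τ) = e^(−0.8690) = 0.4194.
C_R = 0.174×5.60/(1.00−0.174) × (0.8597−0.4194) = 1.180×0.4403 = 0.5194 kmol/m³.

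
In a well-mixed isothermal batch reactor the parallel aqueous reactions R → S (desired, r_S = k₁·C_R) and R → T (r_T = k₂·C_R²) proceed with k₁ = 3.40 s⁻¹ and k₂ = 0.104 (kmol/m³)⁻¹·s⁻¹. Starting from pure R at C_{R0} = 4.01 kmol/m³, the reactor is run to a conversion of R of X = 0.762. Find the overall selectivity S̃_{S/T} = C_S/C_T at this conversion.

13.3

C_R = C_{R0}(1−X) = 0.9544 kmol/m³.
Along a PFR/batch, dC_S/dC_R = −r_S/(r_S+r_T) = −k₁/(k₁+k₂·C_R).
Integrating from C_{R0} to C_R: C_S = (3.40/0.104)·ln[(3.40+0.104·4.01)/(3.40+0.104·0.954)] = 32.69·ln(3.817/3.499) = 2.842 kmol/m³.
C_T = (C_{R0}−C_R)−C_S = 0.2138 kmol/m³; S̃_{S/T} = 2.842/0.2138 = 13.3.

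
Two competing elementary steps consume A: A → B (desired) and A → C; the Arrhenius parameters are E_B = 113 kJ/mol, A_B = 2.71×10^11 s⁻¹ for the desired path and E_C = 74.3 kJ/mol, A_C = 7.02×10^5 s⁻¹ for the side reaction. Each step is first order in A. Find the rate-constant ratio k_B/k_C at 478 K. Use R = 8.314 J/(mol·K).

22.8

Since both paths have the same order in A, the concentration cancels and S_{B/C} = k_B/k_C = (A_B/A_C)·exp[(E_C−E_B)/(RT)].
(E_C−E_B)/(RT) = (74.3−113)×10³/(8.314×478) = -38700/3974 = -9.738.
k_B/k_C = (2.71×10^11/7.02×10^5)·exp(-9.738) = 3.860×10^5 × 5.899×10^-5 = 22.8.
Since E_B > E_C, raising the temperature improves selectivity toward B.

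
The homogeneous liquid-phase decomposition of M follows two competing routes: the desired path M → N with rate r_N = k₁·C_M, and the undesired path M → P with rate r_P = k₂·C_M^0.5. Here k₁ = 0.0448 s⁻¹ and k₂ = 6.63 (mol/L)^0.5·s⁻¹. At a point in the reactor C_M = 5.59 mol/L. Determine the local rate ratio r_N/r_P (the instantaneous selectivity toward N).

0.0160

S_{N/P} = r_N/r_P = (k₁·C_M)/(k₂·C_M^0.5) = (k₁/k₂)·C_M^0.5.
= (0.0448×5.590) / (6.63×5.590^0.5) = 0.2504/15.68 = 0.0160.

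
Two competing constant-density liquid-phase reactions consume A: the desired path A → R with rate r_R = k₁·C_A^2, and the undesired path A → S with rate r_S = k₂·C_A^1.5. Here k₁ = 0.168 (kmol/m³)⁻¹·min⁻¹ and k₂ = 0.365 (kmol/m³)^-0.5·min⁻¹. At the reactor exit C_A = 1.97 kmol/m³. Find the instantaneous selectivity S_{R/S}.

0.646

S_{R/S} = r_R/r_S = (k₁·C_A^2)/(k₂·C_A^1.5) = (k₁/k₂)·C_A^0.5.
= (0.168×1.970^2) / (0.365×1.970^1.5) = 0.6520/1.009 = 0.646.
Since the desired path is higher order in A, keeping C_A high (PFR or concentrated feed) favours R.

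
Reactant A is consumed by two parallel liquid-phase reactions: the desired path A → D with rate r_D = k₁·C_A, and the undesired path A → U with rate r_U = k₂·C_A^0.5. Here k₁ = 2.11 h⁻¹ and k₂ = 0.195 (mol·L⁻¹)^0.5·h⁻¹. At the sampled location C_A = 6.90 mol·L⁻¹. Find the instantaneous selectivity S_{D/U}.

28.4

S_{D/U} = r_D/r_U = (k₁·C_A)/(k₂·C_A^0.5) = (k₁/k₂)·C_A^0.5.
= (2.11×6.900) / (0.195×6.900^0.5) = 14.56/0.5122 = 28.4.
Since the desired path is higher order in A, keeping C_A high (PFR or concentrated feed) favours D.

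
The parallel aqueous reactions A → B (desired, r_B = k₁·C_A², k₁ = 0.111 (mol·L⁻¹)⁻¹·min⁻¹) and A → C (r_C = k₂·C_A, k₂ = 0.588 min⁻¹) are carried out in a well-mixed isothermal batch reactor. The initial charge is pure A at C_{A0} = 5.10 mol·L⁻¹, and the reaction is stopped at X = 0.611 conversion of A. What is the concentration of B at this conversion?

1.23 mol·L⁻¹

C_A = C_{A0}(1−X) = 1.984 mol·L⁻¹.
Along a PFR/batch, dC_C/dC_A = −r_C/(r_B+r_C) = −k₂/(k₂+k₁·C_A).
Integrating from C_{A0} to C_A: C_C = (0.588/0.111)·ln[(0.588+0.111·5.10)/(0.588+0.111·1.98)] = 5.297·ln(1.154/0.8082) = 1.887 mol·L⁻¹.
Then C_B = (C_{A0}−C_A) − C_C = 3.116 − 1.887 = 1.229 mol·L⁻¹.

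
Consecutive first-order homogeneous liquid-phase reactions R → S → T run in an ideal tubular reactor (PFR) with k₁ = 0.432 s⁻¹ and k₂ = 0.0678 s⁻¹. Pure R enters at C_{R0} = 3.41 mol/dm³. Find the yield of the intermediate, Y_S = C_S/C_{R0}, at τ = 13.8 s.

The intermediate concentration in a first-order A→B→C sequence is C_S = k₁C_{R0}(e^(−k₁τ) − e^(−k₂τ))/(k₂−k₁).
e^(−k₁τ) = e^(−0.432×13.8) = e^(−5.962) = 0.002576; e^(−k₂τ) = e^(−0.9356) = 0.3923.
C_S = 0.432×3.41/(0.0678−0.432) × (0.002576−0.3923) = (-4.045)×(-0.3898) = 1.577 mol/dm³.
Y_S = C_S/C_{R0} = 1.577/3.41 = 0.462.

0.462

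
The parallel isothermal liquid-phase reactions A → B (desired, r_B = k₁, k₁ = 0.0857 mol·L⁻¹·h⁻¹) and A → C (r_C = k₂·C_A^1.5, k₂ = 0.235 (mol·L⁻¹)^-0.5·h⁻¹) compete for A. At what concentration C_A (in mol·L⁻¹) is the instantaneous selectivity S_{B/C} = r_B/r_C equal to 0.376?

S_{B/C} = (k₁/k₂)·C_A^-1.5 ⇒ C_A = (S·k₂/k₁)^(1/(-1.5)).
= (0.376×0.235/0.0857)^(-0.6667) = (1.031)^(-0.6667) = 0.980 mol·L⁻¹.

0.980 mol·L⁻¹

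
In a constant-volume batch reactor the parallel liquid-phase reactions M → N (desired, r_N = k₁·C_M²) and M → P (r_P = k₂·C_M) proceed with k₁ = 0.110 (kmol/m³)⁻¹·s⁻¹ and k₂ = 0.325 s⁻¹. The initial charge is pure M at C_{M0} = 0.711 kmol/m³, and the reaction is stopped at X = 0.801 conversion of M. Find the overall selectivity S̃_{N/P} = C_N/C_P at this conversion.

0.142

C_M = C_{M0}(1−X) = 0.1415 kmol/m³.
Along a PFR/batch, dC_P/dC_M = −r_P/(r_N+r_P) = −k₂/(k₂+k₁·C_M).
Integrating from C_{M0} to C_M: C_P = (0.325/0.110)·ln[(0.325+0.110·0.711)/(0.325+0.110·0.141)] = 2.955·ln(0.4032/0.3406) = 0.4989 kmol/m³.
Then C_N = (C_{M0}−C_M) − C_P = 0.5695 − 0.4989 = 0.07062 kmol/m³.
S̃_{N/P} = C_N/C_P = 0.07062/0.4989 = 0.142.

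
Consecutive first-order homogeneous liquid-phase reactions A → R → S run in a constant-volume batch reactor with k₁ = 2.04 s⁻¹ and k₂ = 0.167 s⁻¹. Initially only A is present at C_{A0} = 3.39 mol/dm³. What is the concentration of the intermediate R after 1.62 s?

The intermediate concentration in a first-order A→B→C sequence is C_R = k₁C_{A0}(e^(−k₁t) − e^(−k₂t))/(k₂−k₁).
e^(−k₁t) = e^(−2.04×1.62) = e^(−3.305) = 0.03671; e^(−k₂t) = e^(−0.2705) = 0.7630.
C_R = 2.04×3.39/(0.167−2.04) × (0.03671−0.7630) = (-3.692)×(-0.7263) = 2.682 mol/dm³.

2.68 mol/dm³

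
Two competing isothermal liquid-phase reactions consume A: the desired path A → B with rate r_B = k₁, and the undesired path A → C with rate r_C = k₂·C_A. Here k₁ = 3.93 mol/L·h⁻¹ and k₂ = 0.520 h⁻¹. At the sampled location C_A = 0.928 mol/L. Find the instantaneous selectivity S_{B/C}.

8.14

S_{B/C} = r_B/r_C = (k₁)/(k₂·C_A) = (k₁/k₂)·C_A⁻¹.
= (3.93) / (0.520×0.9280) = 3.930/0.4826 = 8.14.
The undesired path is higher order in A, so low C_A (CSTR or dilute feed) favours B.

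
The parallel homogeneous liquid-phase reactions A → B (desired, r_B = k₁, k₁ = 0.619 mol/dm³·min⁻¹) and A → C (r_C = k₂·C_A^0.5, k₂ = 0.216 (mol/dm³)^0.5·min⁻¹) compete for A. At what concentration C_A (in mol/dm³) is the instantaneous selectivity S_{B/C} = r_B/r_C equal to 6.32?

0.206 mol/dm³

S_{B/C} = (k₁/k₂)·C_A^-0.5 ⇒ C_A = (S·k₂/k₁)^(-2).
= (6.32×0.216/0.619)^(-2) = (2.205)^(-2) = 0.206 mol/dm³.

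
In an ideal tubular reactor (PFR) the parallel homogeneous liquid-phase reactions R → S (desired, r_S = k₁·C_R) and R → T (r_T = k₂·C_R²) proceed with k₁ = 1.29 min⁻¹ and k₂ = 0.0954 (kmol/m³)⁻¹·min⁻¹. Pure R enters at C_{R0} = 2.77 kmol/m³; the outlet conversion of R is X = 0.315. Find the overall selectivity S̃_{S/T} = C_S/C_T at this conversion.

C_R = C_{R0}(1−X) = 1.897 kmol/m³.
Along a PFR/batch, dC_S/dC_R = −r_S/(r_S+r_T) = −k₁/(k₁+k₂·C_R).
Integrating from C_{R0} to C_R: C_S = (1.29/0.0954)·ln[(1.29+0.0954·2.77)/(1.29+0.0954·1.90)] = 13.52·ln(1.554/1.471) = 0.7443 kmol/m³.
C_T = (C_{R0}−C_R)−C_S = 0.1282 kmol/m³; S̃_{S/T} = 0.7443/0.1282 = 5.80.

5.80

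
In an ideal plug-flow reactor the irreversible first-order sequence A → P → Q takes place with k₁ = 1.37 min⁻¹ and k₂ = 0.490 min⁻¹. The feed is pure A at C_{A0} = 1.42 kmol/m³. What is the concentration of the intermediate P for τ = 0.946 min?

0.786 kmol/m³

Solving the coupled first-order balances gives C_P(τ) = [k₁/(k₂−k₁)]·C_{A0}·(e^(−k₁τ) − e^(−k₂τ)).
e^(−k₁τ) = e^(−1.37×0.946) = e^(−1.296) = 0.2736; e^(−k₂τ) = e^(−0.4635) = 0.6291.
C_P = 1.37×1.42/(0.490−1.37) × (0.2736−0.6291) = (-2.211)×(-0.3554) = 0.7858 kmol/m³.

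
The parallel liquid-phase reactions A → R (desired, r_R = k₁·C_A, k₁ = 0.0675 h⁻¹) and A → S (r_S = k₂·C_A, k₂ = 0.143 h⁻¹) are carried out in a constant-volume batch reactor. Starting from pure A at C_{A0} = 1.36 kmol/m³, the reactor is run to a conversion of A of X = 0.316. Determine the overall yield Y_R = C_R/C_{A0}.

C_A = C_{A0}(1−X) = 0.9302 kmol/m³.
Both paths are first order in A, so the instantaneous fraction to R is constant: dC_R/d(−C_A) = k₁/(k₁+k₂) = 0.3207.
C_R = 0.3207·(C_{A0}−C_A) = 0.3207×0.4298 = 0.138 kmol/m³.
Y_R = C_R/C_{A0} = 0.1378/1.36 = 0.101.

0.101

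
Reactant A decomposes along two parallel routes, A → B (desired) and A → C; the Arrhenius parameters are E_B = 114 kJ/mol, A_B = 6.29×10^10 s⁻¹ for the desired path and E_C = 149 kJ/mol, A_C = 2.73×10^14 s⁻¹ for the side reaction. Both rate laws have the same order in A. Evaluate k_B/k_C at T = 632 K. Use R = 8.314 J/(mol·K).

k_B/k_C = (A_B/A_C)·exp[−(E_B−E_C)/(RT)] = (A_B/A_C)·exp[(E_C−E_B)/(RT)].
(E_C−E_B)/(RT) = (149−114)×10³/(8.314×632) = 35000/5254 = 6.661.
k_B/k_C = (6.29×10^10/2.73×10^14)·exp(6.661) = 2.304×10^-4 × 781.4 = 0.180.

0.180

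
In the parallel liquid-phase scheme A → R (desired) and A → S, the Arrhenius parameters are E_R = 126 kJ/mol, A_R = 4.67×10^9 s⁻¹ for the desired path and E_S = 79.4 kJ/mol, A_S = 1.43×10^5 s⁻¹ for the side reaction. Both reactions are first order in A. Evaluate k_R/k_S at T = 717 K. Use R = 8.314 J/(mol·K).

13.2

With equal orders, S_{R/S} = k_R/k_S = (A_R/A_S)·exp[(E_S−E_R)/(RT)].
(E_S−E_R)/(RT) = (79.4−126)×10³/(8.314×717) = -46600/5961 = -7.817.
k_R/k_S = (4.67×10^9/1.43×10^5)·exp(-7.817) = 32657 × 4.027×10^-4 = 13.2.
Since E_R > E_S, raising the temperature improves selectivity toward R.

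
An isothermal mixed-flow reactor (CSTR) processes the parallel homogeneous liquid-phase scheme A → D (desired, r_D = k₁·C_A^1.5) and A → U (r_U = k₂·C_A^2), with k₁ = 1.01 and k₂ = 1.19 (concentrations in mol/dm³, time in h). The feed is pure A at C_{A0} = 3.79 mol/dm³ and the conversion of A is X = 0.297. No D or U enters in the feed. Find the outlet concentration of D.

Exit C_A = C_{A0}(1−X) = 3.79×0.703 = 2.664 mol/dm³.
A CSTR operates uniformly at the exit composition, giving r_D = 4.393 and r_U = 8.448 (each k·C_A^n at C_A = 2.664).
Fraction of consumed A going to D: r_D/(r_D+r_U) = 0.3421.
C_D = 0.3421·C_{A0}·X = 0.3421×3.79×0.297 = 0.385 mol/dm³.

0.385 mol/dm³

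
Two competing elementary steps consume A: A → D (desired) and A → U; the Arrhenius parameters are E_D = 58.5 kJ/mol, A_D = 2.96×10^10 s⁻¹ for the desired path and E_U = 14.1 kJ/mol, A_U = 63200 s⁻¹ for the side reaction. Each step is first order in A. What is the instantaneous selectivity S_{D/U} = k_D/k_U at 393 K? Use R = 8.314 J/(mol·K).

With equal orders, S_{D/U} = k_D/k_U = (A_D/A_U)·exp[(E_U−E_D)/(RT)].
(E_U−E_D)/(RT) = (14.1−58.5)×10³/(8.314×393) = -44400/3267 = -13.59.
k_D/k_U = (2.96×10^10/63200)·exp(-13.59) = 4.684×10^5 × 1.254×10^-6 = 0.588.
Since E_D > E_U, raising the temperature improves selectivity toward D.

0.588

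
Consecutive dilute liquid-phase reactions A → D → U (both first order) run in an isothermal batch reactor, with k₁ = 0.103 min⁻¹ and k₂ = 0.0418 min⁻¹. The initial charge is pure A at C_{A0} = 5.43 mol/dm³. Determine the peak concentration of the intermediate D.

2.93 mol/dm³

For a first-order series the maximum intermediate yield is C_{D,max}/C_{A0} = (k₁/k₂)^[k₂/(k₂−k₁)].
= (0.103/0.0418)^(0.0418/(0.0418−0.103)) = (2.464)^(-0.6830) = 0.5401.
C_{D,max} = 0.5401×5.43 = 2.93 mol/dm³.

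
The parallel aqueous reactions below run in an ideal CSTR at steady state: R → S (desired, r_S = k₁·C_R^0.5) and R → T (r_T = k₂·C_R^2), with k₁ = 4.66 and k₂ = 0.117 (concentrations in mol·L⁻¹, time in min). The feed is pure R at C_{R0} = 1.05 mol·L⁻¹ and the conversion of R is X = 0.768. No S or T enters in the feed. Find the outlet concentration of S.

Exit C_R = C_{R0}(1−X) = 1.05×0.232 = 0.2436 mol·L⁻¹.
A CSTR operates uniformly at the exit composition, giving r_S = 2.300 and r_T = 0.006943 (each k·C_R^n at C_R = 0.2436).
Fraction of consumed R going to S: r_S/(r_S+r_T) = 0.9970.
C_S = 0.9970·C_{R0}·X = 0.9970×1.05×0.768 = 0.804 mol·L⁻¹.

0.804 mol·L⁻¹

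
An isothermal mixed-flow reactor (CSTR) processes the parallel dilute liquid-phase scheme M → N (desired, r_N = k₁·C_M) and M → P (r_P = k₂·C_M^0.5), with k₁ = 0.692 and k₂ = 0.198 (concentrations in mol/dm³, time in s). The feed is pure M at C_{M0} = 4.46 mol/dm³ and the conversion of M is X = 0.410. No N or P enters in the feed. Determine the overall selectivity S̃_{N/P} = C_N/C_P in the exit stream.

Exit C_M = C_{M0}(1−X) = 4.46×0.590 = 2.631 mol/dm³.
In a CSTR the entire volume is at exit conditions, so r_N = 0.692×2.631 = 1.821 and r_P = 0.198×2.631^0.5 = 0.3212.
Overall selectivity = C_N/C_P = r_Nτ/(r_Pτ) = r_N/r_P = 5.67.

5.67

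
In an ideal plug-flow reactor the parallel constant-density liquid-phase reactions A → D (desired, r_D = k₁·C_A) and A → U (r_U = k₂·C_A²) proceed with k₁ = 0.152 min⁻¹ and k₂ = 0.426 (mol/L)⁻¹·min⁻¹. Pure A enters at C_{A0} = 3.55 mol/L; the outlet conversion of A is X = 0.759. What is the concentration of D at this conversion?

0.418 mol/L

C_A = C_{A0}(1−X) = 0.8555 mol/L.
Along a PFR/batch, dC_D/dC_A = −r_D/(r_D+r_U) = −k₁/(k₁+k₂·C_A).
Integrating from C_{A0} to C_A: C_D = (0.152/0.426)·ln[(0.152+0.426·3.55)/(0.152+0.426·0.856)] = 0.3568·ln(1.664/0.5165) = 0.4175 mol/L.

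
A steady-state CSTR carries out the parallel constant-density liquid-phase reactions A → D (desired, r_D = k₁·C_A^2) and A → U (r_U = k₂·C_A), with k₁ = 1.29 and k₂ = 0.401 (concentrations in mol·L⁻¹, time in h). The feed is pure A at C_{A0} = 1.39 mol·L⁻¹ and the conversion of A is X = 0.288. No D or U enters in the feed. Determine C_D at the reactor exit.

0.305 mol·L⁻¹

Exit C_A = C_{A0}(1−X) = 1.39×0.712 = 0.9897 mol·L⁻¹.
In a CSTR the entire volume is at exit conditions, so r_D = 1.29×0.9897^2 = 1.264 and r_U = 0.401×0.9897 = 0.3969.
Fraction of consumed A going to D: r_D/(r_D+r_U) = 0.7610.
C_D = 0.7610·C_{A0}·X = 0.7610×1.39×0.288 = 0.305 mol·L⁻¹.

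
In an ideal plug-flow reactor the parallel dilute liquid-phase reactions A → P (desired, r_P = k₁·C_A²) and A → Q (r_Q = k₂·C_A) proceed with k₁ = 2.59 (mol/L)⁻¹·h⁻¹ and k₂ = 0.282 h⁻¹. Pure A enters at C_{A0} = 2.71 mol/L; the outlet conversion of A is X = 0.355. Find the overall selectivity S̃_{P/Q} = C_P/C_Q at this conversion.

20.2

C_A = C_{A0}(1−X) = 1.748 mol/L.
Along a PFR/batch, dC_Q/dC_A = −r_Q/(r_P+r_Q) = −k₂/(k₂+k₁·C_A).
Integrating from C_{A0} to C_A: C_Q = (0.282/2.59)·ln[(0.282+2.59·2.71)/(0.282+2.59·1.75)] = 0.1089·ln(7.301/4.809) = 0.04545 mol/L.
Then C_P = (C_{A0}−C_A) − C_Q = 0.9620 − 0.04545 = 0.9166 mol/L.
S̃_{P/Q} = C_P/C_Q = 0.9166/0.04545 = 20.2.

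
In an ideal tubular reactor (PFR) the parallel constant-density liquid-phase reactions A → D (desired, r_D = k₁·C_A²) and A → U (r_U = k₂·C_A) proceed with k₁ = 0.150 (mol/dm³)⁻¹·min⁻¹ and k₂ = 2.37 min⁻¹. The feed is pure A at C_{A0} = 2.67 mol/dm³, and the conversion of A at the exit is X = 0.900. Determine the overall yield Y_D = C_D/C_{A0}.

C_A = C_{A0}(1−X) = 0.2670 mol/dm³.
Along a PFR/batch, dC_U/dC_A = −r_U/(r_D+r_U) = −k₂/(k₂+k₁·C_A).
Integrating from C_{A0} to C_A: C_U = (2.37/0.150)·ln[(2.37+0.150·2.67)/(2.37+0.150·0.267)] = 15.80·ln(2.771/2.410) = 2.202 mol/dm³.
Then C_D = (C_{A0}−C_A) − C_U = 2.403 − 2.202 = 0.2008 mol/dm³.
Y_D = C_D/C_{A0} = 0.2008/2.67 = 0.0752.

0.0752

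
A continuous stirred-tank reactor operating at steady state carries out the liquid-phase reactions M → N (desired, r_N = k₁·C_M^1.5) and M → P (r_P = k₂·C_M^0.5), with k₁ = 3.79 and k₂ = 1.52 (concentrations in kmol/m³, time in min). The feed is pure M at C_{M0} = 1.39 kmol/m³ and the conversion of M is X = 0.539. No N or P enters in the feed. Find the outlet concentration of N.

Exit C_M = C_{M0}(1−X) = 1.39×0.461 = 0.6408 kmol/m³.
A CSTR operates uniformly at the exit composition, giving r_N = 1.944 and r_P = 1.217 (each k·C_M^n at C_M = 0.6408).
Fraction of consumed M going to N: r_N/(r_N+r_P) = 0.6151.
C_N = 0.6151·C_{M0}·X = 0.6151×1.39×0.539 = 0.461 kmol/m³.

0.461 kmol/m³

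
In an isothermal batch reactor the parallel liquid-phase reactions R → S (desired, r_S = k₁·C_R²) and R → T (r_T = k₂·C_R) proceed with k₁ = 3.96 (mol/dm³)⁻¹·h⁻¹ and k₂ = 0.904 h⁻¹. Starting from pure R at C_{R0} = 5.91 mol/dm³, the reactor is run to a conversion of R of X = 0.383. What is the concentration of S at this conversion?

2.16 mol/dm³

C_R = C_{R0}(1−X) = 3.646 mol/dm³.
Along a PFR/batch, dC_T/dC_R = −r_T/(r_S+r_T) = −k₂/(k₂+k₁·C_R).
Integrating from C_{R0} to C_R: C_T = (0.904/3.96)·ln[(0.904+3.96·5.91)/(0.904+3.96·3.65)] = 0.2283·ln(24.31/15.34) = 0.1050 mol/dm³.
Then C_S = (C_{R0}−C_R) − C_T = 2.264 − 0.1050 = 2.159 mol/dm³.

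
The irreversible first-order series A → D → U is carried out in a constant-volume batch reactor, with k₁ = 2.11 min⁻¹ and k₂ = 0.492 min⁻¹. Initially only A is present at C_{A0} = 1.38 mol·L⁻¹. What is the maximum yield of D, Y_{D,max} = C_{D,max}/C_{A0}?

At the optimum, C_{D,max}/C_{A0} = (k₁/k₂)^[k₂/(k₂−k₁)].
= (2.11/0.492)^(0.492/(0.492−2.11)) = (4.289)^(-0.3041) = 0.6423.

0.642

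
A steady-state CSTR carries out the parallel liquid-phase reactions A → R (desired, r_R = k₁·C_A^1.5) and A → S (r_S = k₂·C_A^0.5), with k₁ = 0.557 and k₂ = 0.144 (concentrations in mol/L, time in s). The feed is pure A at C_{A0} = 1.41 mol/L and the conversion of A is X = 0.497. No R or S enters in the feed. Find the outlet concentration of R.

0.514 mol/L

Exit C_A = C_{A0}(1−X) = 1.41×0.503 = 0.7092 mol/L.
In a CSTR the entire volume is at exit conditions, so r_R = 0.557×0.7092^1.5 = 0.3327 and r_S = 0.144×0.7092^0.5 = 0.1213.
Fraction of consumed A going to R: r_R/(r_R+r_S) = 0.7329.
C_R = 0.7329·C_{A0}·X = 0.7329×1.41×0.497 = 0.514 mol/L.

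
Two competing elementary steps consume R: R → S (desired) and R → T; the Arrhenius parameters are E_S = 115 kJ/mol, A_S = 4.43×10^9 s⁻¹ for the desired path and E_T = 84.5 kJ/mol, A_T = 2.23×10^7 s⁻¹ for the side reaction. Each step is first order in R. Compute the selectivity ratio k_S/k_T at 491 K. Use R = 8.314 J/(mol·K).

k_S/k_T = (A_S/A_T)·exp[−(E_S−E_T)/(RT)] = (A_S/A_T)·exp[(E_T−E_S)/(RT)].
(E_T−E_S)/(RT) = (84.5−115)×10³/(8.314×491) = -30500/4082 = -7.472.
k_S/k_T = (4.43×10^9/2.23×10^7)·exp(-7.472) = 198.7 × 5.691×10^-4 = 0.113.
Since E_S > E_T, raising the temperature improves selectivity toward S.

0.113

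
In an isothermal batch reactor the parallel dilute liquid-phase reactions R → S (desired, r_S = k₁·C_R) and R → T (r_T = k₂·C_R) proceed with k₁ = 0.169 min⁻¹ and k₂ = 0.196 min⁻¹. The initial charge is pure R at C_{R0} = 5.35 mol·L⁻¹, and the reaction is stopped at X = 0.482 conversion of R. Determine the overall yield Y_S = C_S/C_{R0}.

0.223

C_R = C_{R0}(1−X) = 2.771 mol·L⁻¹.
Both paths are first order in R, so the instantaneous fraction to S is constant: dC_S/d(−C_R) = k₁/(k₁+k₂) = 0.4630.
C_S = 0.4630·(C_{R0}−C_R) = 0.4630×2.579 = 1.19 mol·L⁻¹.
Y_S = C_S/C_{R0} = 1.194/5.35 = 0.223.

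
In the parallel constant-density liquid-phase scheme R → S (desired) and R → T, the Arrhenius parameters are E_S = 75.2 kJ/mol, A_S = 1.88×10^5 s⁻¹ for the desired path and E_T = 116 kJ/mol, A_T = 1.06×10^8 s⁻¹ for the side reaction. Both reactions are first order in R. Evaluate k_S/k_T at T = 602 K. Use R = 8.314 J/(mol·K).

k_S/k_T = (A_S/A_T)·exp[−(E_S−E_T)/(RT)] = (A_S/A_T)·exp[(E_T−E_S)/(RT)].
(E_T−E_S)/(RT) = (116−75.2)×10³/(8.314×602) = 40800/5005 = 8.152.
k_S/k_T = (1.88×10^5/1.06×10^8)·exp(8.152) = 0.001774 × 3470 = 6.15.
Since E_S < E_T, lowering the temperature improves selectivity toward S.

6.15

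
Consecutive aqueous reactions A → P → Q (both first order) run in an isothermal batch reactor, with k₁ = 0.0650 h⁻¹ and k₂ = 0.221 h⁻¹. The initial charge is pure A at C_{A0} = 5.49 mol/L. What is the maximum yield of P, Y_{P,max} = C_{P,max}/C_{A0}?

Evaluating C_P at t_opt = ln(k₂/k₁)/(k₂−k₁) gives C_{P,max}/C_{A0} = (k₁/k₂)^[k₂/(k₂−k₁)].
= (0.0650/0.221)^(0.221/(0.221−0.0650)) = (0.2941)^(1.417) = 0.1766.

0.177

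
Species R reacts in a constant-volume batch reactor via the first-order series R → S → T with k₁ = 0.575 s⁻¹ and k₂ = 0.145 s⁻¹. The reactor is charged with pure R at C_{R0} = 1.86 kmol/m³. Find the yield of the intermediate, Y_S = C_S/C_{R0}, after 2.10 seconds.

The intermediate concentration in a first-order A→B→C sequence is C_S = k₁C_{R0}(e^(−k₁t) − e^(−k₂t))/(k₂−k₁).
e^(−k₁t) = e^(−0.575×2.10) = e^(−1.208) = 0.2989; e^(−k₂t) = e^(−0.3045) = 0.7375.
C_S = 0.575×1.86/(0.145−0.575) × (0.2989−0.7375) = (-2.487)×(-0.4385) = 1.091 kmol/m³.
Y_S = C_S/C_{R0} = 1.091/1.86 = 0.586.

0.586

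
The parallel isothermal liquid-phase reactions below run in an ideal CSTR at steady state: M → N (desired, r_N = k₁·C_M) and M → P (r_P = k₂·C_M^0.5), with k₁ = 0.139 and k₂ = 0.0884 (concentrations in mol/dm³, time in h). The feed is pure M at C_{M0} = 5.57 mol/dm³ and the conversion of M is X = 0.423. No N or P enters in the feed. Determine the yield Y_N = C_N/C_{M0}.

0.312

Exit C_M = C_{M0}(1−X) = 5.57×0.577 = 3.214 mol/dm³.
In a CSTR the entire volume is at exit conditions, so r_N = 0.139×3.214 = 0.4467 and r_P = 0.0884×3.214^0.5 = 0.1585.
Fraction of consumed M going to N: r_N/(r_N+r_P) = 0.7381.
C_N = 0.7381·C_{M0}·X = 0.7381×5.57×0.423 = 1.74 mol/dm³; Y_N = C_N/C_{M0} = 0.312.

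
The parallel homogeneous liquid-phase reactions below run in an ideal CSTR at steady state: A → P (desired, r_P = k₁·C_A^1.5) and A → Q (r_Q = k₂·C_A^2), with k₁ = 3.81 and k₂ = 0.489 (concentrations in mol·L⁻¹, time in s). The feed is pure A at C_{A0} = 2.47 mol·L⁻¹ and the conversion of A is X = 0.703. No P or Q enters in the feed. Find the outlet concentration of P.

Exit C_A = C_{A0}(1−X) = 2.47×0.297 = 0.7336 mol·L⁻¹.
Rates in a CSTR are evaluated at the outlet concentration: r_P = 3.81×0.7336^1.5 = 2.394, r_Q = 0.489×0.7336^2 = 0.2632.
Fraction of consumed A going to P: r_P/(r_P+r_Q) = 0.9010.
C_P = 0.9010·C_{A0}·X = 0.9010×2.47×0.703 = 1.56 mol·L⁻¹.

1.56 mol·L⁻¹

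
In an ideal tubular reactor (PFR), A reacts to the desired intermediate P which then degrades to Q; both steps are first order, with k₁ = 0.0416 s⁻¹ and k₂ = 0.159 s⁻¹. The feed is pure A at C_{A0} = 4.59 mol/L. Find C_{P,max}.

0.747 mol/L

For a first-order series the maximum intermediate yield is C_{P,max}/C_{A0} = (k₁/k₂)^[k₂/(k₂−k₁)].
= (0.0416/0.159)^(0.159/(0.159−0.0416)) = (0.2616)^(1.354) = 0.1627.
C_{P,max} = 0.1627×4.59 = 0.747 mol/L.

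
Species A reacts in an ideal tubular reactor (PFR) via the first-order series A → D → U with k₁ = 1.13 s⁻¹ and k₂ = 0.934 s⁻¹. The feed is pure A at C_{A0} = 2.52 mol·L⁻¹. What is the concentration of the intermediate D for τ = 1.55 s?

0.895 mol·L⁻¹

Solving the coupled first-order balances gives C_D(τ) = [k₁/(k₂−k₁)]·C_{A0}·(e^(−k₁τ) − e^(−k₂τ)).
e^(−k₁τ) = e^(−1.13×1.55) = e^(−1.751) = 0.1735; e^(−k₂τ) = e^(−1.448) = 0.2351.
C_D = 1.13×2.52/(0.934−1.13) × (0.1735−0.2351) = (-14.53)×(-0.06160) = 0.8949 mol·L⁻¹.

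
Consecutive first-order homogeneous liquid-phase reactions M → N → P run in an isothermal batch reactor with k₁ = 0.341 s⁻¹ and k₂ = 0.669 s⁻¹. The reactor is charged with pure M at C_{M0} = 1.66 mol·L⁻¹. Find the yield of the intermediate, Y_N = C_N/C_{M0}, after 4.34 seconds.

Solving the coupled first-order balances gives C_N(t) = [k₁/(k₂−k₁)]·C_{M0}·(e^(−k₁t) − e^(−k₂t)).
e^(−k₁t) = e^(−0.341×4.34) = e^(−1.480) = 0.2277; e^(−k₂t) = e^(−2.903) = 0.05483.
C_N = 0.341×1.66/(0.669−0.341) × (0.2277−0.05483) = 1.726×0.1728 = 0.2982 mol·L⁻¹.
Y_N = C_N/C_{M0} = 0.2982/1.66 = 0.180.

0.180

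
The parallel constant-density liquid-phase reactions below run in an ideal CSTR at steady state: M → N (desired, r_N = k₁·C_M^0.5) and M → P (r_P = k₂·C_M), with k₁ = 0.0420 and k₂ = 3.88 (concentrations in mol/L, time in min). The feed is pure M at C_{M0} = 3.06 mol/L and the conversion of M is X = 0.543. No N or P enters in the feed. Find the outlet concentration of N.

0.0151 mol/L

Exit C_M = C_{M0}(1−X) = 3.06×0.457 = 1.398 mol/L.
A CSTR operates uniformly at the exit composition, giving r_N = 0.04967 and r_P = 5.426 (each k·C_M^n at C_M = 1.398).
Fraction of consumed M going to N: r_N/(r_N+r_P) = 0.009071.
C_N = 0.009071·C_{M0}·X = 0.009071×3.06×0.543 = 0.0151 mol/L.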